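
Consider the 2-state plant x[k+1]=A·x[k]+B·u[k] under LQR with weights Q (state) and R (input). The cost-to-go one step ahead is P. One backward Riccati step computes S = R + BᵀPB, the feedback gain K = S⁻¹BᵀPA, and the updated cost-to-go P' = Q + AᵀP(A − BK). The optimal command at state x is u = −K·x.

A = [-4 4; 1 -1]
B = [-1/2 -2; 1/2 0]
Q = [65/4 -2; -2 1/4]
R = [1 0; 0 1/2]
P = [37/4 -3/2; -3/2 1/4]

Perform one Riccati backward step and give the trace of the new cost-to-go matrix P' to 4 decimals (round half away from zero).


20.6122

BᵀP = [-5.3750 0.8750; -18.5000 3.0000]
S = R + BᵀPB = [1 0; 0 1/2] + [3.1250 10.7500; 10.7500 37.0000] = [4.1250 10.7500; 10.7500 37.5000]
BᵀPA = [22.3750 -22.3750; 77.0000 -77.0000]
K = S⁻¹·BᵀPA = [0.2891 -0.2891; 1.9704 -1.9704]
A−BK = [0.0855 -0.0855; 0.8554 -0.8554]
AᵀP(A−BK) = [2.0561 -2.0561; -2.0561 2.0561]
P' = Q + AᵀP(A−BK) = [18.3061 -4.0561; -4.0561 2.3061]
tr(P') = 20.6122


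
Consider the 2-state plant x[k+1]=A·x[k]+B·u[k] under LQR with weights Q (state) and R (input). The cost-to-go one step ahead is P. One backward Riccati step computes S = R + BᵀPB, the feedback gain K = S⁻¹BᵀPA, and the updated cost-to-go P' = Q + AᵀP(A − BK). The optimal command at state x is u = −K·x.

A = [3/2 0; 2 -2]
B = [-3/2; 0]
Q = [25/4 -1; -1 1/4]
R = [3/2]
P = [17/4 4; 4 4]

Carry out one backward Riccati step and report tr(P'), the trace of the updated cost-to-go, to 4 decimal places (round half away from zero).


17.0169

BᵀP = [-6.3750 -6.0000]
S = R + BᵀPB = [3/2] + [9.5625] = [11.0625]
BᵀPA = [-21.5625 12.0000]
K = S⁻¹·BᵀPA = [-1.9492 1.0847]
A−BK = [-1.4237 1.6271; 2.0000 -2.0000]
AᵀP(A−BK) = [7.5339 -4.6102; -4.6102 2.9831]
P' = Q + AᵀP(A−BK) = [13.7839 -5.6102; -5.6102 3.2331]
tr(P') = 17.0169


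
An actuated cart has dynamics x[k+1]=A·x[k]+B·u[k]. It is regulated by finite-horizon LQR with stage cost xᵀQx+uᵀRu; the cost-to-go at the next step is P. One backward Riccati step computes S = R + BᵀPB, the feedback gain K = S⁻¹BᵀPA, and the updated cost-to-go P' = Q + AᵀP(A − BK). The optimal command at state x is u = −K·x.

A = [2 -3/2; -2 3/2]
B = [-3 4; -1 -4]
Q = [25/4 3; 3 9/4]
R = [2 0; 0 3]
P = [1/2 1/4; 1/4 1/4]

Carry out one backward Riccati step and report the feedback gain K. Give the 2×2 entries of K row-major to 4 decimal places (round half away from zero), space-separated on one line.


-0.0923 0.0692 0.2462 -0.1846

BᵀP = [-1.7500 -1.0000; 1.0000 0.0000]
S = R + BᵀPB = [2 0; 0 3] + [6.2500 -3.0000; -3.0000 4.0000] = [8.2500 -3.0000; -3.0000 7.0000]
BᵀPA = [-1.5000 1.1250; 2.0000 -1.5000]
K = S⁻¹·BᵀPA = [-0.0923 0.0692; 0.2462 -0.1846]
A−BK = [0.7385 -0.5538; -1.1077 0.8308]
AᵀP(A−BK) = [0.3692 -0.2769; -0.2769 0.2077]
P' = Q + AᵀP(A−BK) = [6.6192 2.7231; 2.7231 2.4577]
tr(P') = 9.0769


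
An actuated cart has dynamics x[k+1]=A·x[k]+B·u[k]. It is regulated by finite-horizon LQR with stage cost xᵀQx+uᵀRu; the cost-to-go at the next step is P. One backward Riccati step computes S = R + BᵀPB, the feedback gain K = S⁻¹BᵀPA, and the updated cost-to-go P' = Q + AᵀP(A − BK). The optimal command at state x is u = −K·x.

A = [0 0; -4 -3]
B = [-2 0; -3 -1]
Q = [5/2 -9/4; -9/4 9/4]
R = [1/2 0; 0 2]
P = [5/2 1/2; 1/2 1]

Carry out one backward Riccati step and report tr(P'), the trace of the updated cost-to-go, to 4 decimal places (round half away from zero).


12.6012

BᵀP = [-6.5000 -4.0000; -0.5000 -1.0000]
S = R + BᵀPB = [1/2 0; 0 2] + [25.0000 4.0000; 4.0000 1.0000] = [25.5000 4.0000; 4.0000 3.0000]
BᵀPA = [16.0000 12.0000; 4.0000 3.0000]
K = S⁻¹·BᵀPA = [0.5289 0.3967; 0.6281 0.4711]
A−BK = [1.0579 0.7934; -1.7851 -1.3388]
AᵀP(A−BK) = [5.0248 3.7686; 3.7686 2.8264]
P' = Q + AᵀP(A−BK) = [7.5248 1.5186; 1.5186 5.0764]
tr(P') = 12.6012


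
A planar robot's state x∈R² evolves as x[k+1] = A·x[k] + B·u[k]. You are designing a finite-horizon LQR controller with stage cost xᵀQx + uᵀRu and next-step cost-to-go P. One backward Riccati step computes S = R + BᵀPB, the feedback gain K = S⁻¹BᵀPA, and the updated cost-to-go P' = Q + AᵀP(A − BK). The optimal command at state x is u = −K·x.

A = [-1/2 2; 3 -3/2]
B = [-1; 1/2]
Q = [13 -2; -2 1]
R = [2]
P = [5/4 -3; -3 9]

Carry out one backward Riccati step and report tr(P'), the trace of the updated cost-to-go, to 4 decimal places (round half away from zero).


47.4945

BᵀP = [-2.7500 7.5000]
S = R + BᵀPB = [2] + [6.5000] = [8.5000]
BᵀPA = [23.8750 -16.7500]
K = S⁻¹·BᵀPA = [2.8088 -1.9706]
A−BK = [2.3088 0.0294; 1.5956 -0.5147]
AᵀP(A−BK) = [23.2518 -14.9522; -14.9522 10.2426]
P' = Q + AᵀP(A−BK) = [36.2518 -16.9522; -16.9522 11.2426]
tr(P') = 47.4945


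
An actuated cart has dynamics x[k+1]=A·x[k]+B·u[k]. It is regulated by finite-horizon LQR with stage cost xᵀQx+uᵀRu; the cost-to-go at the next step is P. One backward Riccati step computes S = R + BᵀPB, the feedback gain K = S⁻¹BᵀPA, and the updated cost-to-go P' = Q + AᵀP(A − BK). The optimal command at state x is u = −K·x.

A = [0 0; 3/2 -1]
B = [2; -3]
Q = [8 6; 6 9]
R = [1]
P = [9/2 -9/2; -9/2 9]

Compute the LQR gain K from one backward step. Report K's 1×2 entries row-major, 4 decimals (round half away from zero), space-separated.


BᵀP = [22.5000 -36.0000]
S = R + BᵀPB = [1] + [153.0000] = [154.0000]
BᵀPA = [-54.0000 36.0000]
K = S⁻¹·BᵀPA = [-0.3506 0.2338]
A−BK = [0.7013 -0.4675; 0.4481 -0.2987]
AᵀP(A−BK) = [1.3149 -0.8766; -0.8766 0.5844]
P' = Q + AᵀP(A−BK) = [9.3149 5.1234; 5.1234 9.5844]
tr(P') = 18.8994

-0.3506 0.2338


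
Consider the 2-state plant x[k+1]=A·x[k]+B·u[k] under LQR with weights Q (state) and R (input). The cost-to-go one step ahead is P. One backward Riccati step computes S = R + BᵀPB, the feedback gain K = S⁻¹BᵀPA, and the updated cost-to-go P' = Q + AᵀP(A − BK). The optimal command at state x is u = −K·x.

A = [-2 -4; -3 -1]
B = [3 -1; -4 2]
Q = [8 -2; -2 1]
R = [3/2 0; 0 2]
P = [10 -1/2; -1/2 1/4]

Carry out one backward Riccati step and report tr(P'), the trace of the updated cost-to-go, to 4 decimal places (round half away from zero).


25.1858

BᵀP = [32.0000 -2.5000; -11.0000 1.0000]
S = R + BᵀPB = [3/2 0; 0 2] + [106.0000 -37.0000; -37.0000 13.0000] = [107.5000 -37.0000; -37.0000 15.0000]
BᵀPA = [-56.5000 -125.5000; 19.0000 43.0000]
K = S⁻¹·BᵀPA = [-0.5934 -1.1971; -0.1971 -0.0862]
A−BK = [-0.4168 -0.4949; -4.9795 -5.6160]
AᵀP(A−BK) = [6.4666 7.7510; 7.7510 9.7192]
P' = Q + AᵀP(A−BK) = [14.4666 5.7510; 5.7510 10.7192]
tr(P') = 25.1858


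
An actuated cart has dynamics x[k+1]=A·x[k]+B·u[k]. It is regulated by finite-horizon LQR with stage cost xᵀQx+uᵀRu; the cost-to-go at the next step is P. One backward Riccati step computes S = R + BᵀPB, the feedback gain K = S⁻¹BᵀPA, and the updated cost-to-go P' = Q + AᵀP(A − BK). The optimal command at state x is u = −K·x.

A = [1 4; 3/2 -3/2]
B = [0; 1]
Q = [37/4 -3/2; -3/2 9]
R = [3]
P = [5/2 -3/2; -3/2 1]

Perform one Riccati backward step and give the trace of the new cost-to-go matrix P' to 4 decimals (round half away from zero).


64.6875

BᵀP = [-1.5000 1.0000]
S = R + BᵀPB = [3] + [1.0000] = [4.0000]
BᵀPA = [0.0000 -7.5000]
K = S⁻¹·BᵀPA = [0.0000 -1.8750]
A−BK = [1.0000 4.0000; 1.5000 0.3750]
AᵀP(A−BK) = [0.2500 1.0000; 1.0000 46.1875]
P' = Q + AᵀP(A−BK) = [9.5000 -0.5000; -0.5000 55.1875]
tr(P') = 64.6875


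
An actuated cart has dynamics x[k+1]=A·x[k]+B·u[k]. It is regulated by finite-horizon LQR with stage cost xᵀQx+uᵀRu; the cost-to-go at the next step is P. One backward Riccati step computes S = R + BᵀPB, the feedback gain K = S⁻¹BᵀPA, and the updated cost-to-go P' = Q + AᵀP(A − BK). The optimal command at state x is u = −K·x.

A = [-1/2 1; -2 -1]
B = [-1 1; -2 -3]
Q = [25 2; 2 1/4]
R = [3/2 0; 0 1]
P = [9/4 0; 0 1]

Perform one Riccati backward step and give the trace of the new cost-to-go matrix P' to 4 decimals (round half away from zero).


26.3512

BᵀP = [-2.2500 -2.0000; 2.2500 -3.0000]
S = R + BᵀPB = [3/2 0; 0 1] + [6.2500 3.7500; 3.7500 11.2500] = [7.7500 3.7500; 3.7500 12.2500]
BᵀPA = [5.1250 -0.2500; 4.8750 5.2500]
K = S⁻¹·BᵀPA = [0.5502 -0.2813; 0.2295 0.5147]
A−BK = [-0.1793 0.2040; -0.2110 -0.0185]
AᵀP(A−BK) = [0.6236 -0.1924; -0.1924 0.4776]
P' = Q + AᵀP(A−BK) = [25.6236 1.8076; 1.8076 0.7276]
tr(P') = 26.3512


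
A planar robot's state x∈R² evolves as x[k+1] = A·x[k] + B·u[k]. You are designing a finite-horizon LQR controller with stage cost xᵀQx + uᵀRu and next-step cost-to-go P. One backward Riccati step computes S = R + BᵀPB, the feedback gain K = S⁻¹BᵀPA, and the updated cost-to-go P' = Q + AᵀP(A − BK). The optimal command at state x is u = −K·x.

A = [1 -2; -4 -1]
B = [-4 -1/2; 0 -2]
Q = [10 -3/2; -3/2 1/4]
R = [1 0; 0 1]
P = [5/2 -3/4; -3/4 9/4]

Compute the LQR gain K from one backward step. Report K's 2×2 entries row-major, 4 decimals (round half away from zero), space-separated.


-0.4931 0.4255 1.7816 0.4439

BᵀP = [-10.0000 3.0000; 0.2500 -4.1250]
S = R + BᵀPB = [1 0; 0 1] + [40.0000 -1.0000; -1.0000 8.1250] = [41.0000 -1.0000; -1.0000 9.1250]
BᵀPA = [-22.0000 17.0000; 16.7500 3.6250]
K = S⁻¹·BᵀPA = [-0.4931 0.4255; 1.7816 0.4439]
A−BK = [-0.0817 -0.0762; -0.4369 -0.1122]
AᵀP(A−BK) = [3.8097 0.6750; 0.6750 0.4081]
P' = Q + AᵀP(A−BK) = [13.8097 -0.8250; -0.8250 0.6581]
tr(P') = 14.4678


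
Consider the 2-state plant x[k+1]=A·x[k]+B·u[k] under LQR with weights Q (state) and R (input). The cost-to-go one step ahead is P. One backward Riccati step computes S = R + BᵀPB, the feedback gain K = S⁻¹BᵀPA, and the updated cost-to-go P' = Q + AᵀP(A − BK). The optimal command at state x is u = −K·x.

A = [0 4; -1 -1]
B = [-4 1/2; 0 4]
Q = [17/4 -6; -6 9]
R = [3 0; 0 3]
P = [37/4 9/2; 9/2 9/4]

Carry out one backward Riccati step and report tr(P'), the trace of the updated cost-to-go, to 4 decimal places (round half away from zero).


15.2898

BᵀP = [-37.0000 -18.0000; 22.6250 11.2500]
S = R + BᵀPB = [3 0; 0 3] + [148.0000 -90.5000; -90.5000 56.3125] = [151.0000 -90.5000; -90.5000 59.3125]
BᵀPA = [18.0000 -130.0000; -11.2500 79.2500]
K = S⁻¹·BᵀPA = [0.0646 -0.7031; -0.0911 0.2634]
A−BK = [0.3040 1.0561; -0.6357 -2.0536]
AᵀP(A−BK) = [0.0622 -0.1316; -0.1316 1.9775]
P' = Q + AᵀP(A−BK) = [4.3122 -6.1316; -6.1316 10.9775]
tr(P') = 15.2898


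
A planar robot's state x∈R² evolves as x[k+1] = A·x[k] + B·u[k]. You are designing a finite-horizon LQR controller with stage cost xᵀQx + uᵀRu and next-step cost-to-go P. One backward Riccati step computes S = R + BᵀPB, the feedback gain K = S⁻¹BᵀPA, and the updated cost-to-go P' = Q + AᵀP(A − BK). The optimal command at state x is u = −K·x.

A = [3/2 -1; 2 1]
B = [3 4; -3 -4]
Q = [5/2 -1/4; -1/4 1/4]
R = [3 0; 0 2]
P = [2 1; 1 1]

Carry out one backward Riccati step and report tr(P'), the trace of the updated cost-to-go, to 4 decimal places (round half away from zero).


15.2708

BᵀP = [3.0000 0.0000; 4.0000 0.0000]
S = R + BᵀPB = [3 0; 0 2] + [9.0000 12.0000; 12.0000 16.0000] = [12.0000 12.0000; 12.0000 18.0000]
BᵀPA = [4.5000 -3.0000; 6.0000 -4.0000]
K = S⁻¹·BᵀPA = [0.1250 -0.0833; 0.2500 -0.1667]
A−BK = [0.1250 -0.0833; 3.3750 0.0833]
AᵀP(A−BK) = [12.4375 -0.1250; -0.1250 0.0833]
P' = Q + AᵀP(A−BK) = [14.9375 -0.3750; -0.3750 0.3333]
tr(P') = 15.2708


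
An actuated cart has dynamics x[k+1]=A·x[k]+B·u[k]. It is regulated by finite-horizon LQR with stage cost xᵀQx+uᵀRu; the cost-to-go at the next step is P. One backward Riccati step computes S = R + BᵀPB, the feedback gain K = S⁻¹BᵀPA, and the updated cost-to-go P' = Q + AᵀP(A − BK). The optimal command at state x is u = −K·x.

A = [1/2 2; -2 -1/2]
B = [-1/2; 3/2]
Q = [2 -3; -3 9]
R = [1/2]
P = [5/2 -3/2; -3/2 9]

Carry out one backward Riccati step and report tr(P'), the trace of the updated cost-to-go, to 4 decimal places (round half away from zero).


18.6971

BᵀP = [-3.5000 14.2500]
S = R + BᵀPB = [1/2] + [23.1250] = [23.6250]
BᵀPA = [-30.2500 -14.1250]
K = S⁻¹·BᵀPA = [-1.2804 -0.5979]
A−BK = [-0.1402 1.7011; -0.0794 0.3968]
AᵀP(A−BK) = [0.8922 -0.2110; -0.2110 6.8049]
P' = Q + AᵀP(A−BK) = [2.8922 -3.2110; -3.2110 15.8049]
tr(P') = 18.6971


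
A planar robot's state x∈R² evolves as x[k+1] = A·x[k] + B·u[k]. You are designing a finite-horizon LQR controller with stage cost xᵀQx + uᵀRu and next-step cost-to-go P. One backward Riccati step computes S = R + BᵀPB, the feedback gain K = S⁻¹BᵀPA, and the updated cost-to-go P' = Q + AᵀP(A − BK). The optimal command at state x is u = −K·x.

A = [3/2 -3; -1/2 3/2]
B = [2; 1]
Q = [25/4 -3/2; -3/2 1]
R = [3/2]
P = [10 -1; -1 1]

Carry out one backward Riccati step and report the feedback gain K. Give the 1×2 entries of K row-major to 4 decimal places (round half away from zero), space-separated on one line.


BᵀP = [19.0000 -1.0000]
S = R + BᵀPB = [3/2] + [37.0000] = [38.5000]
BᵀPA = [29.0000 -58.5000]
K = S⁻¹·BᵀPA = [0.7532 -1.5195]
A−BK = [-0.0065 0.0390; -1.2532 3.0195]
AᵀP(A−BK) = [2.4058 -5.4351; -5.4351 12.3604]
P' = Q + AᵀP(A−BK) = [8.6558 -6.9351; -6.9351 13.3604]
tr(P') = 22.0162

0.7532 -1.5195


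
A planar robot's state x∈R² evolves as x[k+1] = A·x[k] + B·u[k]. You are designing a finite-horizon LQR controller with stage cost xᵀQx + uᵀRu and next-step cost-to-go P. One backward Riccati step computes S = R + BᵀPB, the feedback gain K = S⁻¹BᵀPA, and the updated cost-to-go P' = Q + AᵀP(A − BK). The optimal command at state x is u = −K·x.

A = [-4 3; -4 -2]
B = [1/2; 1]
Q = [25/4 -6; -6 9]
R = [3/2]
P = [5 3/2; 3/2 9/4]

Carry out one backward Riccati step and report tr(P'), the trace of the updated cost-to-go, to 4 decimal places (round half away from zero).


89.0962

BᵀP = [4.0000 3.0000]
S = R + BᵀPB = [3/2] + [5.0000] = [6.5000]
BᵀPA = [-28.0000 6.0000]
K = S⁻¹·BᵀPA = [-4.3077 0.9231]
A−BK = [-1.8462 2.5385; 0.3077 -2.9231]
AᵀP(A−BK) = [43.3846 -22.1538; -22.1538 30.4615]
P' = Q + AᵀP(A−BK) = [49.6346 -28.1538; -28.1538 39.4615]
tr(P') = 89.0962


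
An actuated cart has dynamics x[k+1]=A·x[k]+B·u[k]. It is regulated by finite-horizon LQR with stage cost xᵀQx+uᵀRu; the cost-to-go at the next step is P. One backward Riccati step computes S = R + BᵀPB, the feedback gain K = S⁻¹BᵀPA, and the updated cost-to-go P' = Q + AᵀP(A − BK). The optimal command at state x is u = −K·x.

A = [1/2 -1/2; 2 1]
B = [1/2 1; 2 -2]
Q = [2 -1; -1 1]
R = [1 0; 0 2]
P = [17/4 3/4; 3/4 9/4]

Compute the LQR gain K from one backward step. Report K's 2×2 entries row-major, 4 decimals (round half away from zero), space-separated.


BᵀP = [3.6250 4.8750; 2.7500 -3.7500]
S = R + BᵀPB = [1 0; 0 2] + [11.5625 -6.1250; -6.1250 10.2500] = [12.5625 -6.1250; -6.1250 12.2500]
BᵀPA = [11.5625 3.0625; -6.1250 -5.1250]
K = S⁻¹·BᵀPA = [0.8947 0.0526; -0.0526 -0.3921]
A−BK = [0.1053 -0.1343; 0.1053 0.1106]
AᵀP(A−BK) = [0.8947 0.0526; 0.0526 0.3921]
P' = Q + AᵀP(A−BK) = [2.8947 -0.9474; -0.9474 1.3921]
tr(P') = 4.2868

0.8947 0.0526 -0.0526 -0.3921


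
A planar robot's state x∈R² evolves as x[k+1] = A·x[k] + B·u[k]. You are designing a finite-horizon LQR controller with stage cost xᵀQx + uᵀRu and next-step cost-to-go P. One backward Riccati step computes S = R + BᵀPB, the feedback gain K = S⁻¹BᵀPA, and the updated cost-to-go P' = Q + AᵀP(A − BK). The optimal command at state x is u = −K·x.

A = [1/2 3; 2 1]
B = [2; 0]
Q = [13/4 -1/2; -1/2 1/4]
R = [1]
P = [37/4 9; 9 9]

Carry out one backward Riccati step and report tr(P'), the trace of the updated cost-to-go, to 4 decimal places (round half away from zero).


10.0148

BᵀP = [18.5000 18.0000]
S = R + BᵀPB = [1] + [37.0000] = [38.0000]
BᵀPA = [45.2500 73.5000]
K = S⁻¹·BᵀPA = [1.1908 1.9342]
A−BK = [-1.8816 -0.8684; 2.0000 1.0000]
AᵀP(A−BK) = [2.4293 2.8520; 2.8520 4.0855]
P' = Q + AᵀP(A−BK) = [5.6793 2.3520; 2.3520 4.3355]
tr(P') = 10.0148


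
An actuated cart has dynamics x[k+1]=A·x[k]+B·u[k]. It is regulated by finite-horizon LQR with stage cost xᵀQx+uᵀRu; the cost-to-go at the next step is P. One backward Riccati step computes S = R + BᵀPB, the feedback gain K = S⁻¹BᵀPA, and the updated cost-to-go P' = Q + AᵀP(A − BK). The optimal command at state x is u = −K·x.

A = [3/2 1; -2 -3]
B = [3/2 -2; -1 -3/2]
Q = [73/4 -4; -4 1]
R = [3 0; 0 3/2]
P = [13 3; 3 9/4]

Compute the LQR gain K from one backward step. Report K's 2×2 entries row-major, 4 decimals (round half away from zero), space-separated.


BᵀP = [16.5000 2.2500; -30.5000 -9.3750]
S = R + BᵀPB = [3 0; 0 3/2] + [22.5000 -36.3750; -36.3750 75.0625] = [25.5000 -36.3750; -36.3750 76.5625]
BᵀPA = [20.2500 9.7500; -27.0000 -2.3750]
K = S⁻¹·BᵀPA = [0.9032 1.0491; 0.0764 0.4674]
A−BK = [0.2981 0.3612; -0.9822 -1.2498]
AᵀP(A−BK) = [4.0250 4.8758; 4.8758 6.1314]
P' = Q + AᵀP(A−BK) = [22.2750 0.8758; 0.8758 7.1314]
tr(P') = 29.4064

0.9032 1.0491 0.0764 0.4674


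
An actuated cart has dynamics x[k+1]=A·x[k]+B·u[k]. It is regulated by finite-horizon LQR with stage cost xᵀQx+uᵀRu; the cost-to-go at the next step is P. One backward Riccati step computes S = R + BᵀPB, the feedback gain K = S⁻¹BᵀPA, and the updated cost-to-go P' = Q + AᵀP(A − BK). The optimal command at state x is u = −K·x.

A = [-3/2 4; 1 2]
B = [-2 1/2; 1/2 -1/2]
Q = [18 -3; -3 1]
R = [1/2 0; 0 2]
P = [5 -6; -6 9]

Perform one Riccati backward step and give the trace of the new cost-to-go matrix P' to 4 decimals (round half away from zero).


BᵀP = [-13.0000 16.5000; 5.5000 -7.5000]
S = R + BᵀPB = [1/2 0; 0 2] + [34.2500 -14.7500; -14.7500 6.5000] = [34.7500 -14.7500; -14.7500 8.5000]
BᵀPA = [36.0000 -19.0000; -15.7500 7.0000]
K = S⁻¹·BᵀPA = [0.9470 -0.7486; -0.2096 -0.4755]
A−BK = [0.4988 2.7406; 0.4217 2.1365]
AᵀP(A−BK) = [0.8566 1.4602; 1.4602 9.1052]
P' = Q + AᵀP(A−BK) = [18.8566 -1.5398; -1.5398 10.1052]
tr(P') = 28.9618

28.9618


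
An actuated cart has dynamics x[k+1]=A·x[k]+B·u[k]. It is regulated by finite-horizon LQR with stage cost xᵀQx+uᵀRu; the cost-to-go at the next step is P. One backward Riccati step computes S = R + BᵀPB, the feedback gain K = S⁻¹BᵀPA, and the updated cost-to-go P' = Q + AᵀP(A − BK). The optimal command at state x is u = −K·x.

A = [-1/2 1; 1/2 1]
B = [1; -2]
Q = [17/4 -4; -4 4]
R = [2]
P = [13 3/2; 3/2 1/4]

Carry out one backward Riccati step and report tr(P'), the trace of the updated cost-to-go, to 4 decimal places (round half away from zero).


12.9375

BᵀP = [10.0000 1.0000]
S = R + BᵀPB = [2] + [8.0000] = [10.0000]
BᵀPA = [-4.5000 11.0000]
K = S⁻¹·BᵀPA = [-0.4500 1.1000]
A−BK = [-0.0500 -0.1000; -0.4000 3.2000]
AᵀP(A−BK) = [0.5375 -1.4250; -1.4250 4.1500]
P' = Q + AᵀP(A−BK) = [4.7875 -5.4250; -5.4250 8.1500]
tr(P') = 12.9375


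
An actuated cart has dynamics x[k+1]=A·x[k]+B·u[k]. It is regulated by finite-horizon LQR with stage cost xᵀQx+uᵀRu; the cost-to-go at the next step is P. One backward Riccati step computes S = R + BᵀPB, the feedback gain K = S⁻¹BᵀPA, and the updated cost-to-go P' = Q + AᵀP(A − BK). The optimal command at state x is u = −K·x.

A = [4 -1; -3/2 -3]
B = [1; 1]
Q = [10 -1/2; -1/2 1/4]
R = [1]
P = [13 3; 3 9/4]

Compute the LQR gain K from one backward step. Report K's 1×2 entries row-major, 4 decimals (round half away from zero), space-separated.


BᵀP = [16.0000 5.2500]
S = R + BᵀPB = [1] + [21.2500] = [22.2500]
BᵀPA = [56.1250 -31.7500]
K = S⁻¹·BᵀPA = [2.5225 -1.4270]
A−BK = [1.4775 0.4270; -4.0225 -1.5730]
AᵀP(A−BK) = [35.4888 6.7135; 6.7135 5.9438]
P' = Q + AᵀP(A−BK) = [45.4888 6.2135; 6.2135 6.1938]
tr(P') = 51.6826

2.5225 -1.4270


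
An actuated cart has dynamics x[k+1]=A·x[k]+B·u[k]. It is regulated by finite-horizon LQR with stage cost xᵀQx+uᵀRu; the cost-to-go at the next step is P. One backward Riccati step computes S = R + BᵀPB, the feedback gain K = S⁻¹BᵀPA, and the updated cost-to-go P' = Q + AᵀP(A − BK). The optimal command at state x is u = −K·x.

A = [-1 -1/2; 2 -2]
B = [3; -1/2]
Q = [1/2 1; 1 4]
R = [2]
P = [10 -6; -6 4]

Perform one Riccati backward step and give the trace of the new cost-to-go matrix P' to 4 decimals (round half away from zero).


BᵀP = [33.0000 -20.0000]
S = R + BᵀPB = [2] + [109.0000] = [111.0000]
BᵀPA = [-73.0000 23.5000]
K = S⁻¹·BᵀPA = [-0.6577 0.2117]
A−BK = [0.9730 -1.1351; 1.6712 -1.8941]
AᵀP(A−BK) = [1.9910 -1.5450; -1.5450 1.5248]
P' = Q + AᵀP(A−BK) = [2.4910 -0.5450; -0.5450 5.5248]
tr(P') = 8.0158

8.0158


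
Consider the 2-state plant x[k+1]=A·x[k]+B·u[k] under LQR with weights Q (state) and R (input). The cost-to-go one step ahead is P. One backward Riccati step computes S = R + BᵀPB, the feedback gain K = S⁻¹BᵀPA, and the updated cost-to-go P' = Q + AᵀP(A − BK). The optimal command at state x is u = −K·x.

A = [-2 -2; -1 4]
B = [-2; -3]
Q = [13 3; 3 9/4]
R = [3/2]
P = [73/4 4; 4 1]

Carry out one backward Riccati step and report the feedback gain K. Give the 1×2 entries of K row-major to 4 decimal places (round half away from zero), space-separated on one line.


0.8213 0.4030

BᵀP = [-48.5000 -11.0000]
S = R + BᵀPB = [3/2] + [130.0000] = [131.5000]
BᵀPA = [108.0000 53.0000]
K = S⁻¹·BᵀPA = [0.8213 0.4030]
A−BK = [-0.3574 -1.1939; 1.4639 5.2091]
AᵀP(A−BK) = [1.3004 1.4715; 1.4715 3.6388]
P' = Q + AᵀP(A−BK) = [14.3004 4.4715; 4.4715 5.8888]
tr(P') = 20.1892


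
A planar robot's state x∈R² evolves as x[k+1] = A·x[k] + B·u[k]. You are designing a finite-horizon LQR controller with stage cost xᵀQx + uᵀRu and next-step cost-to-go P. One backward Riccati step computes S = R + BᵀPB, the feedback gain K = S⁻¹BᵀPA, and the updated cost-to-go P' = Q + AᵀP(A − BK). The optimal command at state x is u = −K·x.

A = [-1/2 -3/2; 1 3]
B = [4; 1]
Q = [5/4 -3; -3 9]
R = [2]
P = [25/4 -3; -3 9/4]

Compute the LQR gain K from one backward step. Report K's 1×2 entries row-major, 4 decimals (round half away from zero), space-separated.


BᵀP = [22.0000 -9.7500]
S = R + BᵀPB = [2] + [78.2500] = [80.2500]
BᵀPA = [-20.7500 -62.2500]
K = S⁻¹·BᵀPA = [-0.2586 -0.7757]
A−BK = [0.5343 1.6028; 1.2586 3.7757]
AᵀP(A−BK) = [1.4472 4.3417; 4.3417 13.0251]
P' = Q + AᵀP(A−BK) = [2.6972 1.3417; 1.3417 22.0251]
tr(P') = 24.7224

-0.2586 -0.7757


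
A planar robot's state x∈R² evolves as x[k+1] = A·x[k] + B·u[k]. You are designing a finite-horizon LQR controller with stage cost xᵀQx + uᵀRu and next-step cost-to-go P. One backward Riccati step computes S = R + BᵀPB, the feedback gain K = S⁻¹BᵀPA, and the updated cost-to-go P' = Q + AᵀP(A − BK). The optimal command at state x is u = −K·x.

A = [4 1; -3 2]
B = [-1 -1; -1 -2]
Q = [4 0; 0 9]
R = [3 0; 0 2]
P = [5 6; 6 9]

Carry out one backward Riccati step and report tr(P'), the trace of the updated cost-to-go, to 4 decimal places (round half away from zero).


BᵀP = [-11.0000 -15.0000; -17.0000 -24.0000]
S = R + BᵀPB = [3 0; 0 2] + [26.0000 41.0000; 41.0000 65.0000] = [29.0000 41.0000; 41.0000 67.0000]
BᵀPA = [1.0000 -41.0000; 4.0000 -65.0000]
K = S⁻¹·BᵀPA = [-0.3702 -0.3130; 0.2863 -0.7786]
A−BK = [3.9160 -0.0916; -2.7977 0.1298]
AᵀP(A−BK) = [16.2252 -0.5725; -0.5725 1.5573]
P' = Q + AᵀP(A−BK) = [20.2252 -0.5725; -0.5725 10.5573]
tr(P') = 30.7824

30.7824


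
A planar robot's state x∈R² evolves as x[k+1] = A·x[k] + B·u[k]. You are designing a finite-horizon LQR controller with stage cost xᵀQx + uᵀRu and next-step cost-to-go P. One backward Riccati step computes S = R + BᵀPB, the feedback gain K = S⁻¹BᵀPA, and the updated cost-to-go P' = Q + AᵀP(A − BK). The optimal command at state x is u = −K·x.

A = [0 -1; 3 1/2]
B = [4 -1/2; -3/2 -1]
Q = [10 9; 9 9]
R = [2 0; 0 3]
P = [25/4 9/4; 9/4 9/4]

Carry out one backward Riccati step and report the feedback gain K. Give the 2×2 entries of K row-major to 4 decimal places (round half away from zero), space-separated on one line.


-0.0296 -0.2413 -1.1710 -0.0307

BᵀP = [21.6250 5.6250; -5.3750 -3.3750]
S = R + BᵀPB = [2 0; 0 3] + [78.0625 -16.4375; -16.4375 6.0625] = [80.0625 -16.4375; -16.4375 9.0625]
BᵀPA = [16.8750 -18.8125; -10.1250 3.6875]
K = S⁻¹·BᵀPA = [-0.0296 -0.2413; -1.1710 -0.0307]
A−BK = [-0.4669 -0.0502; 1.7845 0.1073]
AᵀP(A−BK) = [8.8938 0.3854; 0.3854 0.1367]
P' = Q + AᵀP(A−BK) = [18.8938 9.3854; 9.3854 9.1367]
tr(P') = 28.0305


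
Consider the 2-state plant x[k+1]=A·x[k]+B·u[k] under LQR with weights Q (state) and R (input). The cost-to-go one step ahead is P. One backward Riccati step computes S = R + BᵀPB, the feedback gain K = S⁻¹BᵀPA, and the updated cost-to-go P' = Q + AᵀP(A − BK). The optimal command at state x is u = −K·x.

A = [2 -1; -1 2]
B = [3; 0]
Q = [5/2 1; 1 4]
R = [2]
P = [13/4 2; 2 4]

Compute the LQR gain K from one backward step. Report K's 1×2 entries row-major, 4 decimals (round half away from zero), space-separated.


0.4320 0.0720

BᵀP = [9.7500 6.0000]
S = R + BᵀPB = [2] + [29.2500] = [31.2500]
BᵀPA = [13.5000 2.2500]
K = S⁻¹·BᵀPA = [0.4320 0.0720]
A−BK = [0.7040 -1.2160; -1.0000 2.0000]
AᵀP(A−BK) = [3.1680 -5.4720; -5.4720 11.0880]
P' = Q + AᵀP(A−BK) = [5.6680 -4.4720; -4.4720 15.0880]
tr(P') = 20.7560


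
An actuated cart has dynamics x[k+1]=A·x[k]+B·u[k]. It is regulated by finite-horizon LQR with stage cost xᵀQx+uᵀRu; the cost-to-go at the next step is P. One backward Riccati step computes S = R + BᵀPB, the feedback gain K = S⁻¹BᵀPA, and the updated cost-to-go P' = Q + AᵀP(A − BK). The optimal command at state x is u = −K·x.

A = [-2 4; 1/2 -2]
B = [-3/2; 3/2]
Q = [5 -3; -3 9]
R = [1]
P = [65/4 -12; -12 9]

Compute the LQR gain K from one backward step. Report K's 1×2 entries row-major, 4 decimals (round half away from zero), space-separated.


BᵀP = [-42.3750 31.5000]
S = R + BᵀPB = [1] + [110.8125] = [111.8125]
BᵀPA = [100.5000 -232.5000]
K = S⁻¹·BᵀPA = [0.8988 -2.0794]
A−BK = [-0.6518 0.8809; -0.8482 1.1191]
AᵀP(A−BK) = [0.9180 -2.0229; -2.0229 4.5456]
P' = Q + AᵀP(A−BK) = [5.9180 -5.0229; -5.0229 13.5456]
tr(P') = 19.4635

0.8988 -2.0794


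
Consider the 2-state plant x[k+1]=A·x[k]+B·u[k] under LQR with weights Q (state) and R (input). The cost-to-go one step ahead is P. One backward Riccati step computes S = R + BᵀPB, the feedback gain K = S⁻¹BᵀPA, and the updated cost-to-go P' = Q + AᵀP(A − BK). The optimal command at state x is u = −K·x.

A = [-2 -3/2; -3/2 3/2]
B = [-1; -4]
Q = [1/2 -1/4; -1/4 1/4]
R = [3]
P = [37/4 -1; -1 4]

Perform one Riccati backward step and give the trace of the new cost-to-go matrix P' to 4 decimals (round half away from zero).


BᵀP = [-5.2500 -15.0000]
S = R + BᵀPB = [3] + [65.2500] = [68.2500]
BᵀPA = [33.0000 -14.6250]
K = S⁻¹·BᵀPA = [0.4835 -0.2143]
A−BK = [-1.5165 -1.7143; 0.4341 0.6429]
AᵀP(A−BK) = [24.0440 26.5714; 26.5714 31.1786]
P' = Q + AᵀP(A−BK) = [24.5440 26.3214; 26.3214 31.4286]
tr(P') = 55.9725

55.9725


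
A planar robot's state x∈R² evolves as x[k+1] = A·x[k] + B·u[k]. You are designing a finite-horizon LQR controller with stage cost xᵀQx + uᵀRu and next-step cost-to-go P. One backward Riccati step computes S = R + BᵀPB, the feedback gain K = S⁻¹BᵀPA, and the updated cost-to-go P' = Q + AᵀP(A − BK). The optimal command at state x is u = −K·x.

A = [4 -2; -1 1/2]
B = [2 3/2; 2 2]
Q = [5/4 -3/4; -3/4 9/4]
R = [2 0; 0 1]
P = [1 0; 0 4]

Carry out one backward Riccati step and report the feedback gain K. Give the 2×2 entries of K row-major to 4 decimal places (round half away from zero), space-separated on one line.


0.6080 -0.3040 -0.7040 0.3520

BᵀP = [2.0000 8.0000; 1.5000 8.0000]
S = R + BᵀPB = [2 0; 0 1] + [20.0000 19.0000; 19.0000 18.2500] = [22.0000 19.0000; 19.0000 19.2500]
BᵀPA = [0.0000 0.0000; -2.0000 1.0000]
K = S⁻¹·BᵀPA = [0.6080 -0.3040; -0.7040 0.3520]
A−BK = [3.8400 -1.9200; -0.8080 0.4040]
AᵀP(A−BK) = [18.5920 -9.2960; -9.2960 4.6480]
P' = Q + AᵀP(A−BK) = [19.8420 -10.0460; -10.0460 6.8980]
tr(P') = 26.7400


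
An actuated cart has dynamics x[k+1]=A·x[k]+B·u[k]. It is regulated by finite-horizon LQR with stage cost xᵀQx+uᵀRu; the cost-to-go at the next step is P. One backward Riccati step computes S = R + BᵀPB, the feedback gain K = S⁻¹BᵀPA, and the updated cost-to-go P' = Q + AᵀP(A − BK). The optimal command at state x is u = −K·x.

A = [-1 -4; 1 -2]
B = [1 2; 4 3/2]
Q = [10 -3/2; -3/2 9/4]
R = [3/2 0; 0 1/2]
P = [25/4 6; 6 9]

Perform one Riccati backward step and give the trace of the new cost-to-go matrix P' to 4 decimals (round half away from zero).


14.9490

BᵀP = [30.2500 42.0000; 21.5000 25.5000]
S = R + BᵀPB = [3/2 0; 0 1/2] + [198.2500 123.5000; 123.5000 81.2500] = [199.7500 123.5000; 123.5000 81.7500]
BᵀPA = [11.7500 -205.0000; 4.0000 -137.0000]
K = S⁻¹·BᵀPA = [0.4331 0.1492; -0.6053 -1.9013]
A−BK = [-0.2224 -0.3467; 0.1757 0.2550]
AᵀP(A−BK) = [0.5826 0.8518; 0.8518 2.1164]
P' = Q + AᵀP(A−BK) = [10.5826 -0.6482; -0.6482 4.3664]
tr(P') = 14.9490


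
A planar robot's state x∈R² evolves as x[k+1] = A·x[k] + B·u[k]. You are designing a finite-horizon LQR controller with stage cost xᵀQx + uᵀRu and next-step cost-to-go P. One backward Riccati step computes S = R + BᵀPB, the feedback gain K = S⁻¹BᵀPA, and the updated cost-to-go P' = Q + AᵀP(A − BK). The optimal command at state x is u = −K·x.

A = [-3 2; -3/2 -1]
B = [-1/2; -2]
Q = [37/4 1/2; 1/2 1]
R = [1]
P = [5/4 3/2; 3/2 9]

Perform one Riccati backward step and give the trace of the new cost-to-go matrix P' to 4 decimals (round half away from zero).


22.2391

BᵀP = [-3.6250 -18.7500]
S = R + BᵀPB = [1] + [39.3125] = [40.3125]
BᵀPA = [39.0000 11.5000]
K = S⁻¹·BᵀPA = [0.9674 0.2853]
A−BK = [-2.5163 2.1426; 0.4349 -0.4295]
AᵀP(A−BK) = [7.2698 -5.1256; -5.1256 4.7194]
P' = Q + AᵀP(A−BK) = [16.5198 -4.6256; -4.6256 5.7194]
tr(P') = 22.2391


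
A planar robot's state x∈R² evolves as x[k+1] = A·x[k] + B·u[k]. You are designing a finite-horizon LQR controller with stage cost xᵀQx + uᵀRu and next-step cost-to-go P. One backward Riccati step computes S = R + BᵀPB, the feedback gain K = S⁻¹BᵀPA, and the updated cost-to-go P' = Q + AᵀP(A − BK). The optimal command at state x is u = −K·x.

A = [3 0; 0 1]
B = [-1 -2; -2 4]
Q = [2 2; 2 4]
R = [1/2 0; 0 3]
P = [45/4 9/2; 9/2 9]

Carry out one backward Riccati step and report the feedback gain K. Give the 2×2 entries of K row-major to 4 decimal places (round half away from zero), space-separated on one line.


BᵀP = [-20.2500 -22.5000; -4.5000 27.0000]
S = R + BᵀPB = [1/2 0; 0 3] + [65.2500 -49.5000; -49.5000 117.0000] = [65.7500 -49.5000; -49.5000 120.0000]
BᵀPA = [-60.7500 -22.5000; -13.5000 27.0000]
K = S⁻¹·BᵀPA = [-1.4630 -0.2507; -0.7160 0.1216]
A−BK = [0.1051 -0.0074; -0.0620 0.0123]
AᵀP(A−BK) = [2.7082 -0.0856; -0.0856 0.0769]
P' = Q + AᵀP(A−BK) = [4.7082 1.9144; 1.9144 4.0769]
tr(P') = 8.7851

-1.4630 -0.2507 -0.7160 0.1216


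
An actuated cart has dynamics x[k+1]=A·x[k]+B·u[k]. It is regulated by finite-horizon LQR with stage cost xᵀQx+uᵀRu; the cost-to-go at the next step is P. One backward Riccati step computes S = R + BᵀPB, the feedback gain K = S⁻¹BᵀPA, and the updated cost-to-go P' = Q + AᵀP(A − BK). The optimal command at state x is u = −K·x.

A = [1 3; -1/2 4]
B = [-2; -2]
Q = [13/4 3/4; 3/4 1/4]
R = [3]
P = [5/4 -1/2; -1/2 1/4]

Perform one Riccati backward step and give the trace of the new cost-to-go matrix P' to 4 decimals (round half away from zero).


6.7000

BᵀP = [-1.5000 0.5000]
S = R + BᵀPB = [3] + [2.0000] = [5.0000]
BᵀPA = [-1.7500 -2.5000]
K = S⁻¹·BᵀPA = [-0.3500 -0.5000]
A−BK = [0.3000 2.0000; -1.2000 3.0000]
AᵀP(A−BK) = [1.2000 1.1250; 1.1250 2.0000]
P' = Q + AᵀP(A−BK) = [4.4500 1.8750; 1.8750 2.2500]
tr(P') = 6.7000


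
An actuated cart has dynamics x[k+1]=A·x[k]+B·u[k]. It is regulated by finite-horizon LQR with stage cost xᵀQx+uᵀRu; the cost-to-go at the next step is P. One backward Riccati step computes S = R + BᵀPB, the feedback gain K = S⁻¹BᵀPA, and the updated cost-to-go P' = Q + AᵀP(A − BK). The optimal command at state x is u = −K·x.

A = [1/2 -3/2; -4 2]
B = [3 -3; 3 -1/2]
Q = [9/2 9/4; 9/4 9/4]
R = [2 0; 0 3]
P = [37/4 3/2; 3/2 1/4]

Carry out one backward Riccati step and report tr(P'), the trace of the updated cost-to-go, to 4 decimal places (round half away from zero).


BᵀP = [32.2500 5.2500; -28.5000 -4.6250]
S = R + BᵀPB = [2 0; 0 3] + [112.5000 -99.3750; -99.3750 87.8125] = [114.5000 -99.3750; -99.3750 90.8125]
BᵀPA = [-4.8750 -37.8750; 4.2500 33.5000]
K = S⁻¹·BᵀPA = [-0.0390 -0.2114; 0.0042 0.1376]
A−BK = [0.6294 -0.4531; -3.8810 2.7029]
AᵀP(A−BK) = [0.1049 -0.0527; -0.0527 0.1975]
P' = Q + AᵀP(A−BK) = [4.6049 2.1973; 2.1973 2.4475]
tr(P') = 7.0524

7.0524


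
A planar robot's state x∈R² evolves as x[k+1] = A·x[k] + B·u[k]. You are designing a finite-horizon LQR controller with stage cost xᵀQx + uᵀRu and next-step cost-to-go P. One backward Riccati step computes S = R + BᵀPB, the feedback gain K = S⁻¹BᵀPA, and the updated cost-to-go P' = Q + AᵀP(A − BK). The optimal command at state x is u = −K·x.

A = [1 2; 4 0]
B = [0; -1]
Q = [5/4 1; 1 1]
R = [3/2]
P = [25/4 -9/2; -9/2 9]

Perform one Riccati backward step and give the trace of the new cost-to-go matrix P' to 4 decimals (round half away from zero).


BᵀP = [4.5000 -9.0000]
S = R + BᵀPB = [3/2] + [9.0000] = [10.5000]
BᵀPA = [-31.5000 9.0000]
K = S⁻¹·BᵀPA = [-3.0000 0.8571]
A−BK = [1.0000 2.0000; 1.0000 0.8571]
AᵀP(A−BK) = [19.7500 3.5000; 3.5000 17.2857]
P' = Q + AᵀP(A−BK) = [21.0000 4.5000; 4.5000 18.2857]
tr(P') = 39.2857

39.2857


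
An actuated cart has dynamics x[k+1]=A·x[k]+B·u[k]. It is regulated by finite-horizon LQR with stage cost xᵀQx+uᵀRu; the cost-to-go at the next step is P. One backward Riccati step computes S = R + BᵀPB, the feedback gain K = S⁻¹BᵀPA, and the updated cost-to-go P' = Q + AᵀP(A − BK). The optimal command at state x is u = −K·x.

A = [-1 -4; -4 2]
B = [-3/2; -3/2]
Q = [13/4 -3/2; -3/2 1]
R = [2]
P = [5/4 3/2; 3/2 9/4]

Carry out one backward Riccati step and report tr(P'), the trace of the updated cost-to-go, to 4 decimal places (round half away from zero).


BᵀP = [-4.1250 -5.6250]
S = R + BᵀPB = [2] + [14.6250] = [16.6250]
BᵀPA = [26.6250 5.2500]
K = S⁻¹·BᵀPA = [1.6015 0.3158]
A−BK = [1.4023 -3.5263; -1.5977 2.4737]
AᵀP(A−BK) = [6.6100 -0.4079; -0.4079 3.3421]
P' = Q + AᵀP(A−BK) = [9.8600 -1.9079; -1.9079 4.3421]
tr(P') = 14.2021

14.2021


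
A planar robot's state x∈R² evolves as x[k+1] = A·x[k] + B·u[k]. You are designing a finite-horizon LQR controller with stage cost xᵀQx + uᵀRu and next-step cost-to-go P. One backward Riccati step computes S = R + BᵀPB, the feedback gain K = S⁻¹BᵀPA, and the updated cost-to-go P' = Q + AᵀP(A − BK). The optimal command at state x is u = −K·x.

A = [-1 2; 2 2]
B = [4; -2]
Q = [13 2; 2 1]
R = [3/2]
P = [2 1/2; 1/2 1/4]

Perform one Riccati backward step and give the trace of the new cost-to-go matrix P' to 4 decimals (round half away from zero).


16.4906

BᵀP = [7.0000 1.5000]
S = R + BᵀPB = [3/2] + [25.0000] = [26.5000]
BᵀPA = [-4.0000 17.0000]
K = S⁻¹·BᵀPA = [-0.1509 0.6415]
A−BK = [-0.3962 -0.5660; 1.6981 3.2830]
AᵀP(A−BK) = [0.3962 0.5660; 0.5660 2.0943]
P' = Q + AᵀP(A−BK) = [13.3962 2.5660; 2.5660 3.0943]
tr(P') = 16.4906


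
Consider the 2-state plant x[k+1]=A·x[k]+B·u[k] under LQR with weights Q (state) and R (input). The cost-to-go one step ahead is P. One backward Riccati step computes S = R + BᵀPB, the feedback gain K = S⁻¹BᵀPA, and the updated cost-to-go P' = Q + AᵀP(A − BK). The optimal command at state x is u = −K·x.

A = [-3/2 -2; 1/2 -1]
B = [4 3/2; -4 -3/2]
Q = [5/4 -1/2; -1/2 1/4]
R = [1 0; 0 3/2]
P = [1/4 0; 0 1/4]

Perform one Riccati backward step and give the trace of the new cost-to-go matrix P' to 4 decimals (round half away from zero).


2.8141

BᵀP = [1.0000 -1.0000; 0.3750 -0.3750]
S = R + BᵀPB = [1 0; 0 3/2] + [8.0000 3.0000; 3.0000 1.1250] = [9.0000 3.0000; 3.0000 2.6250]
BᵀPA = [-2.0000 -1.0000; -0.7500 -0.3750]
K = S⁻¹·BᵀPA = [-0.2051 -0.1026; -0.0513 -0.0256]
A−BK = [-0.6026 -1.5513; -0.3974 -1.4487]
AᵀP(A−BK) = [0.1763 0.4006; 0.4006 1.1378]
P' = Q + AᵀP(A−BK) = [1.4263 -0.0994; -0.0994 1.3878]
tr(P') = 2.8141


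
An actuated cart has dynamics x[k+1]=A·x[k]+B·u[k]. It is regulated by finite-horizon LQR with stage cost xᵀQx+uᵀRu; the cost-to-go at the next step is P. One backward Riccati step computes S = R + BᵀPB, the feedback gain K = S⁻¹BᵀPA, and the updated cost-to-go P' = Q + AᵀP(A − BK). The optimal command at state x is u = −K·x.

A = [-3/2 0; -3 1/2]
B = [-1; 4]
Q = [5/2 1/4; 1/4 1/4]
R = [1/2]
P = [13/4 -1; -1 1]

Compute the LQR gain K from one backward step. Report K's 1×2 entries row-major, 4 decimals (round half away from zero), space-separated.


-0.1486 0.0901

BᵀP = [-7.2500 5.0000]
S = R + BᵀPB = [1/2] + [27.2500] = [27.7500]
BᵀPA = [-4.1250 2.5000]
K = S⁻¹·BᵀPA = [-0.1486 0.0901]
A−BK = [-1.6486 0.0901; -2.4054 0.1396]
AᵀP(A−BK) = [6.6993 -0.3784; -0.3784 0.0248]
P' = Q + AᵀP(A−BK) = [9.1993 -0.1284; -0.1284 0.2748]
tr(P') = 9.4741


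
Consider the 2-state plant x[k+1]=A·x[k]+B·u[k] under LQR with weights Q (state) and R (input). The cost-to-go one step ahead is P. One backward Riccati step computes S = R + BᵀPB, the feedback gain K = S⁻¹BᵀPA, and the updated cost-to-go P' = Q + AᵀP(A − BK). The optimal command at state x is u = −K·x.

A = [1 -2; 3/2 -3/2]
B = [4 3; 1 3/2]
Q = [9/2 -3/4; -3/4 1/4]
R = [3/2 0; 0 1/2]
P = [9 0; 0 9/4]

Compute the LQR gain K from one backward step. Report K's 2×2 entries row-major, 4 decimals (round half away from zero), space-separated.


-0.4220 0.1387 0.9134 -0.8608

BᵀP = [36.0000 2.2500; 27.0000 3.3750]
S = R + BᵀPB = [3/2 0; 0 1/2] + [146.2500 111.3750; 111.3750 86.0625] = [147.7500 111.3750; 111.3750 86.5625]
BᵀPA = [39.3750 -75.3750; 32.0625 -59.0625]
K = S⁻¹·BᵀPA = [-0.4220 0.1387; 0.9134 -0.8608]
A−BK = [-0.0521 0.0275; 0.5520 -0.3475]
AᵀP(A−BK) = [1.3941 -0.9254; -0.9254 0.6779]
P' = Q + AᵀP(A−BK) = [5.8941 -1.6754; -1.6754 0.9279]
tr(P') = 6.8220


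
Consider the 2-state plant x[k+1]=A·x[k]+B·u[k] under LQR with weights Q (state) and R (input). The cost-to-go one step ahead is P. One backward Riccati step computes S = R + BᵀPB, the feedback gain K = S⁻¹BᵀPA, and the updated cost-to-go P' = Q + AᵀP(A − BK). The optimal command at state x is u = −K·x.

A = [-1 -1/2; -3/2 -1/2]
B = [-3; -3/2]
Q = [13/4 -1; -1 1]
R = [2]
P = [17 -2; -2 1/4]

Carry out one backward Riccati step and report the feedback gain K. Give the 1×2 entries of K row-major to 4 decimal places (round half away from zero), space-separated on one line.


BᵀP = [-48.0000 5.6250]
S = R + BᵀPB = [2] + [135.5625] = [137.5625]
BᵀPA = [39.5625 21.1875]
K = S⁻¹·BᵀPA = [0.2876 0.1540]
A−BK = [-0.1372 -0.0379; -1.0686 -0.2690]
AᵀP(A−BK) = [0.1845 0.0940; 0.0940 0.0492]
P' = Q + AᵀP(A−BK) = [3.4345 -0.9060; -0.9060 1.0492]
tr(P') = 4.4836

0.2876 0.1540


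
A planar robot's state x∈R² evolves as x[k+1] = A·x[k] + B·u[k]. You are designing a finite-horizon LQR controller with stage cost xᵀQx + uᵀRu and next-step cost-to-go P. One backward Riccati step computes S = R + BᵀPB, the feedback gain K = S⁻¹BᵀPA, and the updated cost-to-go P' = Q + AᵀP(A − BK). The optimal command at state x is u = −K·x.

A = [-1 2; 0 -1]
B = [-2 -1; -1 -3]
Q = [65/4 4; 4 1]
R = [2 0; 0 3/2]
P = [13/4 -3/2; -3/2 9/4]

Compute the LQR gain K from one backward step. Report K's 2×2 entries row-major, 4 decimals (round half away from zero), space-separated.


0.4839 -1.1211 -0.1613 0.6771

BᵀP = [-5.0000 0.7500; 1.2500 -5.2500]
S = R + BᵀPB = [2 0; 0 3/2] + [9.2500 2.7500; 2.7500 14.5000] = [11.2500 2.7500; 2.7500 16.0000]
BᵀPA = [5.0000 -10.7500; -1.2500 7.7500]
K = S⁻¹·BᵀPA = [0.4839 -1.1211; -0.1613 0.6771]
A−BK = [-0.1935 0.4349; 0.0000 -0.0899]
AᵀP(A−BK) = [0.6290 -1.5484; -1.5484 3.9514]
P' = Q + AᵀP(A−BK) = [16.8790 2.4516; 2.4516 4.9514]
tr(P') = 21.8305
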